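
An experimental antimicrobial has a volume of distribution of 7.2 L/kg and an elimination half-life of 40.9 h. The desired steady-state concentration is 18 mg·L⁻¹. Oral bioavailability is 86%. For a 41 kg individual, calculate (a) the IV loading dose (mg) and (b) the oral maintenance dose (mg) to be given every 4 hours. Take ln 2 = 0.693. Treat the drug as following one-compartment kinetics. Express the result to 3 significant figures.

(a) 5310 mg; (b) 419 mg

Total Vd = 7.2 × 41 = 295.2 L
LD = Vd × C = 295.2 × 18 = 5314 mg
CL = 0.693 × Vd / t½ = 0.693 × 295.2 / 40.9 = 5.002 L/h
D = CL × Css × τ / F = 5.002 × 18 × 4 / 0.86 = 418.8 mg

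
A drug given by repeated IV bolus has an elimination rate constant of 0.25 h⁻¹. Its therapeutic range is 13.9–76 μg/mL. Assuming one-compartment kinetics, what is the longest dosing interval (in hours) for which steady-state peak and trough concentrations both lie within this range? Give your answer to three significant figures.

Between IV bolus doses, concentration decays as C = C₀·e^(−kτ), so C_peak/C_trough = e^(kτ).
τ_max = ln(C_peak/C_trough) / k = ln(76/13.9) / 0.2500 = 1.699 / 0.2500 = 6.796 h

6.80 h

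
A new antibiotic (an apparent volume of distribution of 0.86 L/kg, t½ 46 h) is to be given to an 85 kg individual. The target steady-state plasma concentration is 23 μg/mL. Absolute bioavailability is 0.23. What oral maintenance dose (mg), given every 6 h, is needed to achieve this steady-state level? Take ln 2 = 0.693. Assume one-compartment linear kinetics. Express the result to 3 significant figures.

661 mg

Total Vd = 0.86 × 85 = 73.10 L
CL = ln 2 · Vd / t½ = 0.693 × 73.10 / 46 = 1.101 L/h
D = CL × Css × τ / F = 1.101 × 23 × 6 / 0.23 = 660.6 mg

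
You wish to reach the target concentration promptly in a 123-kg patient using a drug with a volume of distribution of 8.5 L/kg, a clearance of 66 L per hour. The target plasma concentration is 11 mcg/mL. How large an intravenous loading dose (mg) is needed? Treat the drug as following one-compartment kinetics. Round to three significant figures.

Vd = 8.5 L/kg × 123 kg = 1046 L
The loading dose fills Vd to the target concentration.
LD = Vd × C = 1046 × 11.00 = 11510 mg

11500 mg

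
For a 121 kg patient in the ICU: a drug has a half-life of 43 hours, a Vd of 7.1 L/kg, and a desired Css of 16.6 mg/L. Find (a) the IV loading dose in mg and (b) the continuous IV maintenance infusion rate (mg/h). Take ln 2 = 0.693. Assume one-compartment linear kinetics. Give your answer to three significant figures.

(a) 14300 mg; (b) 230 mg/h

Vd = 7.1 L/kg × 121 kg = 859.1 L
LD = Vd × C = 859.1 × 16.6 = 14260 mg
CL = 0.693 × Vd / t½ = 0.693 × 859.1 / 43 = 13.85 L/h
Infusion rate = CL × Css = 13.85 × 16.6 = 229.9 mg/h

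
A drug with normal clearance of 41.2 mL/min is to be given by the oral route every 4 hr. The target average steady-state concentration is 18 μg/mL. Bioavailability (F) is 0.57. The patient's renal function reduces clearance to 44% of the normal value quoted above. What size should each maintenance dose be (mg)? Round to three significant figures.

Convert clearance: 41.2 mL/min × 60 min/h ÷ 1000 mL/L = 2.472 L/h
Patient clearance = 0.44 × 2.472 = 1.088 L/h
At steady state, dose per interval replaces the amount cleared in that interval: F·D/τ = CL·Css.
D = CL × Css × τ / F = 1.088 × 18 × 4 / 0.57 = 137.4 mg

137 mg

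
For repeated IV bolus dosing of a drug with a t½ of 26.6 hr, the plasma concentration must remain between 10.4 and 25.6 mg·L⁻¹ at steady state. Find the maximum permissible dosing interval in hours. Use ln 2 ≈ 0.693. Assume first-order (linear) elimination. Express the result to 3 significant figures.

34.6 h

k = 0.693 / t½ = 0.693 / 26.6 = 0.02605 h⁻¹
Between IV bolus doses, concentration decays as C = C₀·e^(−kτ), so C_peak/C_trough = e^(kτ).
τ_max = ln(C_peak/C_trough) / k = ln(25.6/10.4) / 0.02605 = 0.9008 / 0.02605 = 34.58 h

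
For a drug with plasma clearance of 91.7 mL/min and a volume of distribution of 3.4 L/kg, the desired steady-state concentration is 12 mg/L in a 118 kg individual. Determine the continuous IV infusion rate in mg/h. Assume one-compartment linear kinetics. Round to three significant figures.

CL = 91.7 mL/min = 91.7 × 0.06 = 5.502 L/h
R₀ = 5.502 × 12 = 66.02 mg/h

66.0 mg/h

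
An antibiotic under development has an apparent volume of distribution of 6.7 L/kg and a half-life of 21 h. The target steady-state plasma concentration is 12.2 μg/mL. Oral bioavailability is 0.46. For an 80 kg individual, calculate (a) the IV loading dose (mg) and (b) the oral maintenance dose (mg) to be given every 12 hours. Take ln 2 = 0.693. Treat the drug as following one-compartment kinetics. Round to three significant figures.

Vd(total) = 80 kg × 6.7 L/kg = 536.0 L
LD = Vd × C = 536.0 × 12.2 = 6539 mg
CL = 0.693 × Vd / t½ = 0.693 × 536.0 / 21 = 17.69 L/h
D = CL × Css × τ / F = 17.69 × 12.2 × 12 / 0.46 = 5630 mg

(a) 6540 mg; (b) 5630 mg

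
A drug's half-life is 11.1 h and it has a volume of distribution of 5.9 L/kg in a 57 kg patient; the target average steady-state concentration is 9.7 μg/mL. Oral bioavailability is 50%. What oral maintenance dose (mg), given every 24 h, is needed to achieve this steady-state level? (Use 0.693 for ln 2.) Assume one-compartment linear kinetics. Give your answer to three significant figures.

Total Vd = 5.9 × 57 = 336.3 L
CL = ln 2 · Vd / t½ = 0.693 × 336.3 / 11.1 = 21.00 L/h
D = CL × Css × τ / F = 21.00 × 9.7 × 24 / 0.5 = 9778 mg

9780 mg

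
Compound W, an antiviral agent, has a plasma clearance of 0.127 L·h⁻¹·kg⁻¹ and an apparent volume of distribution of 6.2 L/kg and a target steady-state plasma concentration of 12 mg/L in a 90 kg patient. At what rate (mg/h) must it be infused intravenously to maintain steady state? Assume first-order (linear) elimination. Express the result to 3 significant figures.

CL = 0.127 L·h⁻¹·kg⁻¹ × 90 kg = 11.43 L/h
Maintenance depends on clearance, not Vd — rate in must match rate out.
R₀ = 11.43 × 12 = 137.2 mg/h

137 mg/h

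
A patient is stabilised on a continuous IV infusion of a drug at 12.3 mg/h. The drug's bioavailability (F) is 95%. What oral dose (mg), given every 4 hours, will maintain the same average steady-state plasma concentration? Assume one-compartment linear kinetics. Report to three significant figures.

51.8 mg

To maintain the same Css, the systemic dosing rate must be unchanged: F·D/τ = infusion rate.
D = rate × τ / F = 12.3 × 4 / 0.95 = 51.79 mg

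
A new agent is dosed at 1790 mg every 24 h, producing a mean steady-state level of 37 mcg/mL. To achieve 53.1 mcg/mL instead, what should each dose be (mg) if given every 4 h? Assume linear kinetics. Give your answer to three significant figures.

428 mg

With linear kinetics, Css is proportional to dose rate (D/τ) at fixed clearance.
D₂ = D₁ × (Css,target / Css,current) × (τ₂/τ₁) = 1790 × (53.1/37) × (4/24) = 428.1 mg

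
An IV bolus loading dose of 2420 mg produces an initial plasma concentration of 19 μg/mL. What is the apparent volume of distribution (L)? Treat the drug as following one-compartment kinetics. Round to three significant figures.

Immediately after an IV bolus, C₀ = Dose / Vd, so Vd = Dose / C₀.
Vd = 2420 / 19 = 127.4 L

127 L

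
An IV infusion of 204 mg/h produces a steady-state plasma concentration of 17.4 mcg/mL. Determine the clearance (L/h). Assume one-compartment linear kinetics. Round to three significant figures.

At steady state, infusion rate = CL × Css, so CL = rate / Css.
CL = 204 / 17.4 = 11.72 L/h

11.7 L/h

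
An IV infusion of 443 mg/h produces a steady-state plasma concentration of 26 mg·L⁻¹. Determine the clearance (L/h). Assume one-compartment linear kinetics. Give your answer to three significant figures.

17.0 L/h

At steady state, infusion rate = CL × Css, so CL = rate / Css.
CL = 443 / 26 = 17.04 L/h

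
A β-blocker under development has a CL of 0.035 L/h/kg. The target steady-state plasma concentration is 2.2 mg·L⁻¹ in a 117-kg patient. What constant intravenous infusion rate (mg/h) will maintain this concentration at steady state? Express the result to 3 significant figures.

CL = 0.035 L/h/kg × 117 kg = 4.095 L/h
At steady state, infusion rate equals elimination rate: rate in = CL × Css.
Rate = CL × Css = 4.095 × 2.2 = 9.009 mg/h

9.01 mg/h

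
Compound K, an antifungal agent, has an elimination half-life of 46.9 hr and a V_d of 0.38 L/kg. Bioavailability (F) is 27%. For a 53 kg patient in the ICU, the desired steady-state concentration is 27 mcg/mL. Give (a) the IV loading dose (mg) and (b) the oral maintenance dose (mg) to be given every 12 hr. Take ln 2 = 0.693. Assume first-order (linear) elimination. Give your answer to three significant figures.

Total Vd = 0.38 × 53 = 20.14 L
LD = Vd × C = 20.14 × 27 = 543.8 mg
CL = 0.693 × Vd / t½ = 0.693 × 20.14 / 46.9 = 0.2976 L/h
D = CL × Css × τ / F = 0.2976 × 27 × 12 / 0.27 = 357.1 mg

(a) 544 mg; (b) 357 mg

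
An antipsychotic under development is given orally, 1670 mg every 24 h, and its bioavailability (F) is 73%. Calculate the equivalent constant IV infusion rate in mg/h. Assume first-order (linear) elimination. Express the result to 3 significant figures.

50.8 mg/h

Equivalent systemic input: infusion rate = F·D/τ.
Rate = 0.73 × 1670 / 24 = 50.80 mg/h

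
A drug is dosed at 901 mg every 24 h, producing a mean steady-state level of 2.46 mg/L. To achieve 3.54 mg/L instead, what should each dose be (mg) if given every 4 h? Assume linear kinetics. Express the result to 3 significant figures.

216 mg

For first-order elimination, Css ∝ F·D/(CL·τ); F and CL are unchanged, so Css ∝ D/τ.
D₂ = D₁ × (Css,target / Css,current) × (τ₂/τ₁) = 901 × (3.54/2.46) × (4/24) = 216.1 mg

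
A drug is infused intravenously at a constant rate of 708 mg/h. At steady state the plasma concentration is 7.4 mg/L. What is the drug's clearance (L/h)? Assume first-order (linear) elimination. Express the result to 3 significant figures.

95.7 L/h

At steady state, infusion rate = CL × Css, so CL = rate / Css.
CL = 708 / 7.4 = 95.68 L/h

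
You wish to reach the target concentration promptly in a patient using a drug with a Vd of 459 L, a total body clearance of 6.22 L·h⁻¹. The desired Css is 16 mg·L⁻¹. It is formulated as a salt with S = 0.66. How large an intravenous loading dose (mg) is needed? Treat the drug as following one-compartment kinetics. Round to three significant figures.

LD = Vd × C / S = 459.0 × 16.00 / 0.66 = 11130 mg

11100 mg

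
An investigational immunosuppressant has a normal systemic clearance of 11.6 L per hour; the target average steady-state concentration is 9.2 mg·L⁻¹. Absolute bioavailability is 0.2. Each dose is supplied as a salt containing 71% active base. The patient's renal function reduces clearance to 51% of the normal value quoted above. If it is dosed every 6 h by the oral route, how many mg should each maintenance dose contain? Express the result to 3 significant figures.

2300 mg

Patient clearance = 0.51 × 11.60 = 5.916 L/h
D = CL × Css × τ / F / S = 5.916 × 9.2 × 6 / 0.2 / 0.71 = 2300 mg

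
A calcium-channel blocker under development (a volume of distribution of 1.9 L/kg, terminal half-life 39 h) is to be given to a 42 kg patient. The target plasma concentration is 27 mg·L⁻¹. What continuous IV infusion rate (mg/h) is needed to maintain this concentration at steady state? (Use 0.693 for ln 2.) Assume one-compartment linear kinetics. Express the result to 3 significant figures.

Vd(total) = 42 kg × 1.9 L/kg = 79.80 L
k = 0.693/39 = 0.01777 h⁻¹, so CL = k·Vd = 0.01777 × 79.80 = 1.418 L/h
Infusion rate = CL × Css = 1.418 × 27 = 38.29 mg/h

38.3 mg/h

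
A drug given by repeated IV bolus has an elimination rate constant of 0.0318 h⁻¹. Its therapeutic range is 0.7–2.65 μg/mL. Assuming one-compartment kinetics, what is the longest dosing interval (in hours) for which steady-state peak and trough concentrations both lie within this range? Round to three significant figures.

41.9 h

Between IV bolus doses, concentration decays as C = C₀·e^(−kτ), so C_peak/C_trough = e^(kτ).
τ_max = ln(C_peak/C_trough) / k = ln(2.65/0.7) / 0.03180 = 1.331 / 0.03180 = 41.86 h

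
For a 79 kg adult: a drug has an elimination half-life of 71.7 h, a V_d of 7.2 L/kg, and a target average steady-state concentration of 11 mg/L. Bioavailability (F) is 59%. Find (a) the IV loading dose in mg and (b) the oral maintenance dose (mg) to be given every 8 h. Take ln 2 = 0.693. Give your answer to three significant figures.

(a) 6260 mg; (b) 820 mg

Total Vd = 7.2 × 79 = 568.8 L
LD = Vd × C = 568.8 × 11 = 6257 mg
CL = 0.693 × Vd / t½ = 0.693 × 568.8 / 71.7 = 5.498 L/h
D = CL × Css × τ / F = 5.498 × 11 × 8 / 0.59 = 820.0 mg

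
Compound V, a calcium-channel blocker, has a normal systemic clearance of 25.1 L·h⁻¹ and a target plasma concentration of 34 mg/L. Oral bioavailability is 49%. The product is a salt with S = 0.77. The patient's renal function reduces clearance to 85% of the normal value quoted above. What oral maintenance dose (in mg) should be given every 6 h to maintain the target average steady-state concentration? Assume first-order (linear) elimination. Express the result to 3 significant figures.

11500 mg

Patient clearance = 0.85 × 25.10 = 21.34 L/h
D = CL × Css × τ / F / S = 21.34 × 34 × 6 / 0.49 / 0.77 = 11540 mg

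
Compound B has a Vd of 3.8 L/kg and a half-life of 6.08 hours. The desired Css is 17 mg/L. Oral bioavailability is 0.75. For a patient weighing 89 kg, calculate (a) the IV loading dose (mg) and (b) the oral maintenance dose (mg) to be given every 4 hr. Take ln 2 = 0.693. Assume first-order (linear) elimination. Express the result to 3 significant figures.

Total Vd = 3.8 × 89 = 338.2 L
LD = Vd × C = 338.2 × 17 = 5749 mg
CL = 0.693 × Vd / t½ = 0.693 × 338.2 / 6.08 = 38.55 L/h
D = CL × Css × τ / F = 38.55 × 17 × 4 / 0.75 = 3495 mg

(a) 5750 mg; (b) 3500 mg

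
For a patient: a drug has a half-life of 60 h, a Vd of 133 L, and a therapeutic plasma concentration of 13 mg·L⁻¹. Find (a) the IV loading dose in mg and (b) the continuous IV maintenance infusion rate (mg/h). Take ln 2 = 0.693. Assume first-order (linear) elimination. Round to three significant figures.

LD = Vd × C = 133.0 × 13 = 1729 mg
CL = 0.693 × Vd / t½ = 0.693 × 133.0 / 60 = 1.536 L/h
Infusion rate = CL × Css = 1.536 × 13 = 19.97 mg/h

(a) 1730 mg; (b) 20.0 mg/h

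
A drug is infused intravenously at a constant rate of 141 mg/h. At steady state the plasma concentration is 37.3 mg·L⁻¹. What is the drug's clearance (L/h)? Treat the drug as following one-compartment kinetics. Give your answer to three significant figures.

3.78 L/h

At steady state, infusion rate = CL × Css, so CL = rate / Css.
CL = 141 / 37.3 = 3.780 L/h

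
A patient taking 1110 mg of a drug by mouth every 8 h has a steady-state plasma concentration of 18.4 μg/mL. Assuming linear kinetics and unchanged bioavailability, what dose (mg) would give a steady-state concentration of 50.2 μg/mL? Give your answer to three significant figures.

With linear kinetics, Css is proportional to dose rate (D/τ) at fixed clearance.
D₂ = D₁ × (Css,target / Css,current) = 1110 × 50.2/18.4 = 3028 mg

3030 mg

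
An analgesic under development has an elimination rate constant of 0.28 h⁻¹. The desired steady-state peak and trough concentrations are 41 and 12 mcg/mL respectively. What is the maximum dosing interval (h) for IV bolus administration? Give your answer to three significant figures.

4.39 h

Between IV bolus doses, concentration decays as C = C₀·e^(−kτ), so C_peak/C_trough = e^(kτ).
τ_max = ln(C_peak/C_trough) / k = ln(41/12) / 0.2800 = 1.229 / 0.2800 = 4.389 h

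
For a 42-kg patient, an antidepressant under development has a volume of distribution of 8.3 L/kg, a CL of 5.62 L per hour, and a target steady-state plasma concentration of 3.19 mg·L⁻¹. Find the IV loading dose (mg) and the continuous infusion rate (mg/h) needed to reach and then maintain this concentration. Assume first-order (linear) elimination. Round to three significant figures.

Vd(total) = 42 kg × 8.3 L/kg = 348.6 L
LD = Vd · C_target = 348.6 × 3.19 = 1112 mg
Infusion rate = 5.620 L/h × 3.19 mg/L = 17.93 mg/h

(a) 1110 mg; (b) 17.9 mg/h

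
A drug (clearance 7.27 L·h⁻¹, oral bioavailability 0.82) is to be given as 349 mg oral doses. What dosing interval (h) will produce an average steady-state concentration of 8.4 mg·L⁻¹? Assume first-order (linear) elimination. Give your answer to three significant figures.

4.69 h

F·D/τ = CL·Css → τ = F·D / (CL·Css).
τ = 0.82 × 349 / (7.27 × 8.4) = 4.686 h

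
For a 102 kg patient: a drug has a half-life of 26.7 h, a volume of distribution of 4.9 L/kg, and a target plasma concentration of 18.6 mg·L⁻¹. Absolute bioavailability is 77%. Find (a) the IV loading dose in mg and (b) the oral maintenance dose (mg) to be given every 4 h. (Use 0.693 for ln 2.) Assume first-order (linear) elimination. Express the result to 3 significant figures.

Vd(total) = 102 kg × 4.9 L/kg = 499.8 L
LD = Vd × C = 499.8 × 18.6 = 9296 mg
CL = 0.693 × Vd / t½ = 0.693 × 499.8 / 26.7 = 12.97 L/h
D = CL × Css × τ / F = 12.97 × 18.6 × 4 / 0.77 = 1253 mg

(a) 9300 mg; (b) 1250 mg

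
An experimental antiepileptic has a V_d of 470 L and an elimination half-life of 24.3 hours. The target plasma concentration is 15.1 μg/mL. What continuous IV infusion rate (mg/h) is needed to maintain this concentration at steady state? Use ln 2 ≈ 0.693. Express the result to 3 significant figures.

202 mg/h

CL = ln 2 · Vd / t½ = 0.693 × 470.0 / 24.3 = 13.40 L/h
Infusion rate = CL × Css = 13.40 × 15.1 = 202.3 mg/h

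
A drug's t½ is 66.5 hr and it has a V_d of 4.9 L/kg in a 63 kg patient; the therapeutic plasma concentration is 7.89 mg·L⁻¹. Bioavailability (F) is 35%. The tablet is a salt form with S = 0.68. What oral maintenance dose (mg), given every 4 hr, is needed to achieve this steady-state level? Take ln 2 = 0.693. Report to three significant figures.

427 mg

Total Vd = 4.9 × 63 = 308.7 L
CL = 0.693 × Vd / t½ = 0.693 × 308.7 / 66.5 = 3.217 L/h
D = CL × Css × τ / F / S = 3.217 × 7.89 × 4 / 0.35 / 0.68 = 426.6 mg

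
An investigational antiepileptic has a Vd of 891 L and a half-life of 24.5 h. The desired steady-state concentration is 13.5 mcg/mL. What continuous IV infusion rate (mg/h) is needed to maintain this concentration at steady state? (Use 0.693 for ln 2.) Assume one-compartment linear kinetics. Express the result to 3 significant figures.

CL = ln 2 · Vd / t½ = 0.693 × 891.0 / 24.5 = 25.20 L/h
Infusion rate = CL × Css = 25.20 × 13.5 = 340.2 mg/h

340 mg/h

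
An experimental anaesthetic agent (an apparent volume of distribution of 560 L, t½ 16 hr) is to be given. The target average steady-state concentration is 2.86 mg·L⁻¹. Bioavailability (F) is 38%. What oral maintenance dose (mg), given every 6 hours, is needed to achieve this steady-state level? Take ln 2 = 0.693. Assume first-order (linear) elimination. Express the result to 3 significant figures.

1100 mg

k = 0.693/16 = 0.04331 h⁻¹, so CL = k·Vd = 0.04331 × 560.0 = 24.25 L/h
D = CL × Css × τ / F = 24.25 × 2.86 × 6 / 0.38 = 1095 mg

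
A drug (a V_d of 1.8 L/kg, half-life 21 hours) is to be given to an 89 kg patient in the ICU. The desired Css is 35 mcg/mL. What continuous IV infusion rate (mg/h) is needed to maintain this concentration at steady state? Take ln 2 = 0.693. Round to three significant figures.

185 mg/h

Total Vd = 1.8 × 89 = 160.2 L
CL = 0.693 × Vd / t½ = 0.693 × 160.2 / 21 = 5.287 L/h
Infusion rate = CL × Css = 5.287 × 35 = 185.0 mg/h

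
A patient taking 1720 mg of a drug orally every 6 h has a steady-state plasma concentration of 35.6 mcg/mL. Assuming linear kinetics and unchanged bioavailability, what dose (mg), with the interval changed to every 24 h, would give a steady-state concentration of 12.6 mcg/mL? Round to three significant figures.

2440 mg

With linear kinetics, Css is proportional to dose rate (D/τ) at fixed clearance.
D₂ = D₁ × (Css,target / Css,current) × (τ₂/τ₁) = 1720 × (12.6/35.6) × (24/6) = 2435 mg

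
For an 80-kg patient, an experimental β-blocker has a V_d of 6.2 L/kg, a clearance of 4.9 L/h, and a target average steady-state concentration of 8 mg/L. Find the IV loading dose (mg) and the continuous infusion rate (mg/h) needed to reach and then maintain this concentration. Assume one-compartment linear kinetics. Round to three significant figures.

(a) 3970 mg; (b) 39.2 mg/h

Total Vd = 6.2 × 80 = 496.0 L
LD = Vd · C_target = 496.0 × 8 = 3968 mg
Maintenance: replace elimination → rate = CL × Css = 4.900 × 8 = 39.20 mg/h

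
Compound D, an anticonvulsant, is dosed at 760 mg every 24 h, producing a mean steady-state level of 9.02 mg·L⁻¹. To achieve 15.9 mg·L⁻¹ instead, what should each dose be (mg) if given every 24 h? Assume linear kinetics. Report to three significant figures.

1340 mg

With linear kinetics, Css is proportional to dose rate (D/τ) at fixed clearance.
D₂ = D₁ × (Css,target / Css,current) = 760 × 15.9/9.02 = 1340 mg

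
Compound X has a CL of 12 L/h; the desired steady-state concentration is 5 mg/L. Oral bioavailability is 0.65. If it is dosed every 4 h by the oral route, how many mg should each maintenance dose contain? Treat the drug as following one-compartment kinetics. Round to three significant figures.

At steady state, dose per interval replaces the amount cleared in that interval: F·D/τ = CL·Css.
D = CL × Css × τ / F = 12.00 × 5 × 4 / 0.65 = 369.2 mg

369 mg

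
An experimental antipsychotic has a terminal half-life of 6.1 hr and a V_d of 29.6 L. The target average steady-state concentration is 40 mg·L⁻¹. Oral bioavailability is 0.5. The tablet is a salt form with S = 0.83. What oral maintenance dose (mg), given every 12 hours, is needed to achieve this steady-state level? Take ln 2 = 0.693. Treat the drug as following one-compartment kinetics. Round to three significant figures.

3890 mg

CL = 0.693 × Vd / t½ = 0.693 × 29.60 / 6.1 = 3.363 L/h
D = CL × Css × τ / F / S = 3.363 × 40 × 12 / 0.5 / 0.83 = 3890 mg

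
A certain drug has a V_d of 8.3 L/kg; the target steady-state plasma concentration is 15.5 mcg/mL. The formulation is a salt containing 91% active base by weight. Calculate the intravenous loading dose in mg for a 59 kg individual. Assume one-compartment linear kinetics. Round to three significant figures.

8340 mg

Total Vd = 8.3 × 59 = 489.7 L
The loading dose fills Vd to the target concentration.
LD = Vd × C / S = 489.7 × 15.50 / 0.91 = 8341 mg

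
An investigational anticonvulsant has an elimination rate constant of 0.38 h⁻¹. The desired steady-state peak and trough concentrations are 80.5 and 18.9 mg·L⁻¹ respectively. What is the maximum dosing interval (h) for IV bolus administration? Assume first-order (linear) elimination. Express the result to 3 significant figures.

3.81 h

Between IV bolus doses, concentration decays as C = C₀·e^(−kτ), so C_peak/C_trough = e^(kτ).
τ_max = ln(C_peak/C_trough) / k = ln(80.5/18.9) / 0.3800 = 1.449 / 0.3800 = 3.813 h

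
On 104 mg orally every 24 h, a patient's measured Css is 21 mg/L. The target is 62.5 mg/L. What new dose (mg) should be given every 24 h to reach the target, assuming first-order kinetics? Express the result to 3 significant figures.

310 mg

For first-order elimination, Css ∝ F·D/(CL·τ); F and CL are unchanged, so Css ∝ D/τ.
D₂ = D₁ × (Css,target / Css,current) = 104 × 62.5/21 = 309.5 mg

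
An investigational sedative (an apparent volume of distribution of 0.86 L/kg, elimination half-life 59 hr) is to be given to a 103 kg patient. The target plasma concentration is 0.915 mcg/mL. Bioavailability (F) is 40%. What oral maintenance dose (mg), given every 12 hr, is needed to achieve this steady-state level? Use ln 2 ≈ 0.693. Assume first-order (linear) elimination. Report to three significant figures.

28.6 mg

Vd = 0.86 L/kg × 103 kg = 88.58 L
k = 0.693/59 = 0.01175 h⁻¹, so CL = k·Vd = 0.01175 × 88.58 = 1.041 L/h
D = CL × Css × τ / F = 1.041 × 0.915 × 12 / 0.4 = 28.58 mg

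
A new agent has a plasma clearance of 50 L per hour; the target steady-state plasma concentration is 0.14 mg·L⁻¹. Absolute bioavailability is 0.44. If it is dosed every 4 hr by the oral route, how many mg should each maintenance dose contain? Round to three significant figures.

63.6 mg

At steady state, dose per interval replaces the amount cleared in that interval: F·D/τ = CL·Css.
D = CL × Css × τ / F = 50.00 × 0.14 × 4 / 0.44 = 63.64 mg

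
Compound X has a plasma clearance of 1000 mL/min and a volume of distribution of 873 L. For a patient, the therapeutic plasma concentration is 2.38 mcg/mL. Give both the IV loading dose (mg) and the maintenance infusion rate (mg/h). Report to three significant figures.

LD = Vd · C_target = 873.0 × 2.38 = 2078 mg
Convert clearance: 1000 mL/min × 60 min/h ÷ 1000 mL/L = 60.00 L/h
Maintenance infusion rate = CL × Css = 60.00 × 2.38 = 142.8 mg/h

(a) 2080 mg; (b) 143 mg/h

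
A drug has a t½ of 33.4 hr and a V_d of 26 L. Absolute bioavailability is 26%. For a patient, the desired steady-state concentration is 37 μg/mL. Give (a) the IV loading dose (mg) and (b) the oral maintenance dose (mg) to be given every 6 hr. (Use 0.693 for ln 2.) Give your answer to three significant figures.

(a) 962 mg; (b) 461 mg

LD = Vd × C = 26.00 × 37 = 962.0 mg
CL = 0.693 × Vd / t½ = 0.693 × 26.00 / 33.4 = 0.5395 L/h
D = CL × Css × τ / F = 0.5395 × 37 × 6 / 0.26 = 460.7 mg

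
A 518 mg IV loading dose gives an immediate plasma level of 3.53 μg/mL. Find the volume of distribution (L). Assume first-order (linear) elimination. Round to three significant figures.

147 L

Immediately after an IV bolus, C₀ = Dose / Vd, so Vd = Dose / C₀.
Vd = 518 / 3.53 = 146.7 L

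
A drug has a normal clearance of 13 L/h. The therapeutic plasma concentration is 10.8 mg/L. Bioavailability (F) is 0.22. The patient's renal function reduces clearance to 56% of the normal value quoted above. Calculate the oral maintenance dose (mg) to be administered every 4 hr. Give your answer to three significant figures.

1430 mg

Patient clearance = 0.56 × 13.00 = 7.280 L/h
D = CL × Css × τ / F = 7.280 × 10.8 × 4 / 0.22 = 1430 mg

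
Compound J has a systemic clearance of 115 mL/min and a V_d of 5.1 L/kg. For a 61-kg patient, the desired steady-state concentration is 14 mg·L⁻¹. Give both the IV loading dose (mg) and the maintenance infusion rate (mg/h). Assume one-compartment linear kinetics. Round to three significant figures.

Total Vd = 5.1 × 61 = 311.1 L
LD = Vd · C_target = 311.1 × 14 = 4355 mg
Convert clearance: 115 mL/min × 60 min/h ÷ 1000 mL/L = 6.900 L/h
Maintenance infusion rate = CL × Css = 6.900 × 14 = 96.60 mg/h

(a) 4360 mg; (b) 96.6 mg/h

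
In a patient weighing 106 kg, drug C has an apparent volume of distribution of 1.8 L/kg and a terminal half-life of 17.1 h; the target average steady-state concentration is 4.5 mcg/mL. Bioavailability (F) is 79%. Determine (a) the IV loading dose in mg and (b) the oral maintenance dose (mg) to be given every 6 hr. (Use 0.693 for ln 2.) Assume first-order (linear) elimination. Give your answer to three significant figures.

Vd(total) = 106 kg × 1.8 L/kg = 190.8 L
LD = Vd × C = 190.8 × 4.5 = 858.6 mg
CL = 0.693 × Vd / t½ = 0.693 × 190.8 / 17.1 = 7.732 L/h
D = CL × Css × τ / F = 7.732 × 4.5 × 6 / 0.79 = 264.3 mg

(a) 859 mg; (b) 264 mg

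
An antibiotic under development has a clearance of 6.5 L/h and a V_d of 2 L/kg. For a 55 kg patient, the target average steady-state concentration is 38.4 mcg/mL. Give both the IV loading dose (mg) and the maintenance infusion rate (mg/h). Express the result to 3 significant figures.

Total Vd = 2 × 55 = 110.0 L
Loading: fill Vd to C_target → 110.0 L × 38.4 mg/L = 4224 mg
Infusion rate = 6.500 L/h × 38.4 mg/L = 249.6 mg/h

(a) 4220 mg; (b) 250 mg/h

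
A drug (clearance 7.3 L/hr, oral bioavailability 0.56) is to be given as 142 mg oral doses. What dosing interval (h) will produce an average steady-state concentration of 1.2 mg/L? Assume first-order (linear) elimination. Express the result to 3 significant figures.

F·D/τ = CL·Css → τ = F·D / (CL·Css).
τ = 0.56 × 142 / (7.3 × 1.2) = 9.078 h

9.08 h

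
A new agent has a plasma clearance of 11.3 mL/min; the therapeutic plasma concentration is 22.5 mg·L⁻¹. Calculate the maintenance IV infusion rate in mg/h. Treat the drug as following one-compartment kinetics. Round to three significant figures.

CL = 11.3 mL/min = 11.3 × 0.06 = 0.6780 L/h
Rate = CL × Css = 0.6780 × 22.5 = 15.26 mg/h

15.3 mg/h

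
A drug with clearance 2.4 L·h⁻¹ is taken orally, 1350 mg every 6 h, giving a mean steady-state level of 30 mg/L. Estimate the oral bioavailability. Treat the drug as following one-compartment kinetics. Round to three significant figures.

F·D/τ = CL·Css at steady state → F = CL·Css·τ / D.
F = 2.4 × 30 × 6 / 1350 = 0.320

0.320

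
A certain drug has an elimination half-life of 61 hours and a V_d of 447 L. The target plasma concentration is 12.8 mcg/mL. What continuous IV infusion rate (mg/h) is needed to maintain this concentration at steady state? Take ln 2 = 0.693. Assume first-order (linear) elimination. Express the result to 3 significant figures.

65.0 mg/h

CL = 0.693 × Vd / t½ = 0.693 × 447.0 / 61 = 5.078 L/h
Infusion rate = CL × Css = 5.078 × 12.8 = 65.00 mg/h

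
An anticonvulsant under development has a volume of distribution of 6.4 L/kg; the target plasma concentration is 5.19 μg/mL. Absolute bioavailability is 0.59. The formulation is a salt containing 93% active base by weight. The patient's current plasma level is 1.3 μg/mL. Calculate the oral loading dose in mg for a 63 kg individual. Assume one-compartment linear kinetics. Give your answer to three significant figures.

2860 mg

Vd(total) = 63 kg × 6.4 L/kg = 403.2 L
Concentration deficit ΔC = 5.19 − 1.3 = 3.890 mg/L
LD = Vd × ΔC / F / S = 403.2 × 3.890 / 0.59 / 0.93 = 2858 mg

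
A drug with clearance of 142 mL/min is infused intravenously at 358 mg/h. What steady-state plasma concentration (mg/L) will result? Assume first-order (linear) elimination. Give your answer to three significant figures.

42.0 mg/L

CL = 142 mL/min = 142 × 0.06 = 8.520 L/h
Css = rate / CL = 358 / 8.520 = 42.02 mg/L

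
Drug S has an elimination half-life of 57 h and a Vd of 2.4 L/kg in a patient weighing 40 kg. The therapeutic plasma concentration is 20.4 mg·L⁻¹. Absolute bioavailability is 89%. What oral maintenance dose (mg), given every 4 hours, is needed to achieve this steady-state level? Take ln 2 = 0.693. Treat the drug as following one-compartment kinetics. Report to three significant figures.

107 mg

Vd(total) = 40 kg × 2.4 L/kg = 96.00 L
CL = ln 2 · Vd / t½ = 0.693 × 96.00 / 57 = 1.167 L/h
D = CL × Css × τ / F = 1.167 × 20.4 × 4 / 0.89 = 107.0 mg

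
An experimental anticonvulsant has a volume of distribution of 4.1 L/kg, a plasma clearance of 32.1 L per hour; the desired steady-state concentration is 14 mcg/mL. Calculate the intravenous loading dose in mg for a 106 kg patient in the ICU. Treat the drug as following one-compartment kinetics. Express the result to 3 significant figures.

6080 mg

Vd(total) = 106 kg × 4.1 L/kg = 434.6 L
LD = Vd × C = 434.6 × 14.00 = 6084 mg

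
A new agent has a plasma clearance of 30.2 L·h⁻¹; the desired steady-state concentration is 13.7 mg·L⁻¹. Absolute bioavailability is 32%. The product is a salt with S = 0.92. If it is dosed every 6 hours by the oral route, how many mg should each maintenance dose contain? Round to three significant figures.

At steady state, dose per interval replaces the amount cleared in that interval: F·S·D/τ = CL·Css.
D = CL × Css × τ / F / S = 30.20 × 13.7 × 6 / 0.32 / 0.92 = 8432 mg

8430 mg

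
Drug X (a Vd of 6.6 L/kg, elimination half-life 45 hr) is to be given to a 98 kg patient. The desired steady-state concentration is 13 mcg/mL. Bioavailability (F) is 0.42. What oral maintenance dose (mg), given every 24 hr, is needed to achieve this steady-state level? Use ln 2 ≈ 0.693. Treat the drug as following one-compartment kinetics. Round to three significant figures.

Vd(total) = 98 kg × 6.6 L/kg = 646.8 L
CL = ln 2 · Vd / t½ = 0.693 × 646.8 / 45 = 9.961 L/h
D = CL × Css × τ / F = 9.961 × 13 × 24 / 0.42 = 7400 mg

7400 mg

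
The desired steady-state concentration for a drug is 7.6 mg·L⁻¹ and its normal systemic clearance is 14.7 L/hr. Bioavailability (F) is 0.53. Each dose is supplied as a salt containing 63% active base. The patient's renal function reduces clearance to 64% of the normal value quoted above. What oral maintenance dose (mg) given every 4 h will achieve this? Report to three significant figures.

857 mg

Patient clearance = 0.64 × 14.70 = 9.408 L/h
D = CL × Css × τ / F / S = 9.408 × 7.6 × 4 / 0.53 / 0.63 = 856.6 mg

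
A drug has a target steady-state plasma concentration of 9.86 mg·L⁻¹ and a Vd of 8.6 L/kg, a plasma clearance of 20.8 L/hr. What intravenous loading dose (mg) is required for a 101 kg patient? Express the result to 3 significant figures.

8560 mg

Vd(total) = 101 kg × 8.6 L/kg = 868.6 L
Loading dose depends on Vd (not clearance): it fills the distribution volume.
LD = Vd × C = 868.6 × 9.860 = 8564 mg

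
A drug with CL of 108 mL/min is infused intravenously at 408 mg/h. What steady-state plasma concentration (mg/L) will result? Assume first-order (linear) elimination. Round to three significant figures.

63.0 mg/L

CL = 108 mL/min × 60/1000 = 6.480 L/h
Css = rate / CL = 408 / 6.480 = 62.96 mg/L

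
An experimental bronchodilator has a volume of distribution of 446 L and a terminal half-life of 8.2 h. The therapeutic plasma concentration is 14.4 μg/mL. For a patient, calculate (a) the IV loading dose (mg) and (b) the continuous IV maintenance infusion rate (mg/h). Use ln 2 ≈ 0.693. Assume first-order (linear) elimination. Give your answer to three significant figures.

(a) 6420 mg; (b) 543 mg/h

LD = Vd × C = 446.0 × 14.4 = 6422 mg
CL = 0.693 × Vd / t½ = 0.693 × 446.0 / 8.2 = 37.69 L/h
Infusion rate = CL × Css = 37.69 × 14.4 = 542.7 mg/h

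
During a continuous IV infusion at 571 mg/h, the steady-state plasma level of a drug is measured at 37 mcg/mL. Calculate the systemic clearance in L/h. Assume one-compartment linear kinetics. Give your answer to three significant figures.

At steady state, infusion rate = CL × Css, so CL = rate / Css.
CL = 571 / 37 = 15.43 L/h

15.4 L/h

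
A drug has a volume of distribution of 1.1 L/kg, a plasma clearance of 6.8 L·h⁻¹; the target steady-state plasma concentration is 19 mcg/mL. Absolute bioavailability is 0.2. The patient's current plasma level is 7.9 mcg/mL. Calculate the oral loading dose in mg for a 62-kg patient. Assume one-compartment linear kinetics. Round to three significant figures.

Vd(total) = 62 kg × 1.1 L/kg = 68.20 L
Concentration deficit ΔC = 19 − 7.9 = 11.10 mg/L
LD = Vd × ΔC / F = 68.20 × 11.10 / 0.2 = 3785 mg

3790 mg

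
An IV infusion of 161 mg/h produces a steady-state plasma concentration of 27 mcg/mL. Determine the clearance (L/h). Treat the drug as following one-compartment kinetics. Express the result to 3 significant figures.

5.96 L/h

At steady state, infusion rate = CL × Css, so CL = rate / Css.
CL = 161 / 27 = 5.963 L/h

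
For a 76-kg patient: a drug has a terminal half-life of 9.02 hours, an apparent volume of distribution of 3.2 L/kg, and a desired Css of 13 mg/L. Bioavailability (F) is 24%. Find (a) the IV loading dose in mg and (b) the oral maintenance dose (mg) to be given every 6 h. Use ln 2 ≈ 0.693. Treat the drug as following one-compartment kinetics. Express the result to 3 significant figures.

Total Vd = 3.2 × 76 = 243.2 L
LD = Vd × C = 243.2 × 13 = 3162 mg
CL = 0.693 × Vd / t½ = 0.693 × 243.2 / 9.02 = 18.68 L/h
D = CL × Css × τ / F = 18.68 × 13 × 6 / 0.24 = 6071 mg

(a) 3160 mg; (b) 6070 mg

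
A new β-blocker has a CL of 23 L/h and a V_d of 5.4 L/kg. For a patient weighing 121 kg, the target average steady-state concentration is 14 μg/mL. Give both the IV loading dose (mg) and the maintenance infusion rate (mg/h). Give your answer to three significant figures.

Total Vd = 5.4 × 121 = 653.4 L
Loading dose = Vd × C = 653.4 × 14 = 9148 mg
Maintenance: replace elimination → rate = CL × Css = 23.00 × 14 = 322.0 mg/h

(a) 9150 mg; (b) 322 mg/h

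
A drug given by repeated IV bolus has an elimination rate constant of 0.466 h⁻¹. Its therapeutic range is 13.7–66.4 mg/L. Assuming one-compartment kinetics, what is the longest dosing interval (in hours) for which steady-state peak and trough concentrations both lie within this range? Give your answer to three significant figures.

Between IV bolus doses, concentration decays as C = C₀·e^(−kτ), so C_peak/C_trough = e^(kτ).
τ_max = ln(C_peak/C_trough) / k = ln(66.4/13.7) / 0.4660 = 1.578 / 0.4660 = 3.386 h

3.39 h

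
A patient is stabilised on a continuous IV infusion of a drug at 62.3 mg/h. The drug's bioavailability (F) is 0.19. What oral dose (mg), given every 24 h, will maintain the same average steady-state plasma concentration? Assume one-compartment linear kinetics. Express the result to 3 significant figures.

7870 mg

To maintain the same Css, the systemic dosing rate must be unchanged: F·D/τ = infusion rate.
D = rate × τ / F = 62.3 × 24 / 0.19 = 7869 mg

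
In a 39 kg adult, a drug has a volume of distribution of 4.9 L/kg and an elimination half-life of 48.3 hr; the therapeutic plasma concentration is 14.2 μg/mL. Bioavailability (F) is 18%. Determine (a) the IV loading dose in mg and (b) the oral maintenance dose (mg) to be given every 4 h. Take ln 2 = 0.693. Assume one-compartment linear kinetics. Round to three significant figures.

(a) 2710 mg; (b) 865 mg

Vd(total) = 39 kg × 4.9 L/kg = 191.1 L
LD = Vd × C = 191.1 × 14.2 = 2714 mg
CL = 0.693 × Vd / t½ = 0.693 × 191.1 / 48.3 = 2.742 L/h
D = CL × Css × τ / F = 2.742 × 14.2 × 4 / 0.18 = 865.3 mg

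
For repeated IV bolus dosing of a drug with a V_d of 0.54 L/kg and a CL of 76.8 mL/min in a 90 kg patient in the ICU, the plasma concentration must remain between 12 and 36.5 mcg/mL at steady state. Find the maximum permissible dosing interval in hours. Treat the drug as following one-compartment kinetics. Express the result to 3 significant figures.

Vd = 0.54 L/kg × 90 kg = 48.60 L
Convert clearance: 76.8 mL/min × 60 min/h ÷ 1000 mL/L = 4.608 L/h
k = CL / Vd = 4.608 / 48.60 = 0.09481 h⁻¹
Between IV bolus doses, concentration decays as C = C₀·e^(−kτ), so C_peak/C_trough = e^(kτ).
τ_max = ln(C_peak/C_trough) / k = ln(36.5/12) / 0.09481 = 1.112 / 0.09481 = 11.73 h

11.7 h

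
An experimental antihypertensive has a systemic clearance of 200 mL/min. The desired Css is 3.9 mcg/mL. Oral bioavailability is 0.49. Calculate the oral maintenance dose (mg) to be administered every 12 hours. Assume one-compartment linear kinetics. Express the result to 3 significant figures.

CL = 200 mL/min × 60/1000 = 12.00 L/h
D = CL × Css × τ / F = 12.00 × 3.9 × 12 / 0.49 = 1146 mg

1150 mg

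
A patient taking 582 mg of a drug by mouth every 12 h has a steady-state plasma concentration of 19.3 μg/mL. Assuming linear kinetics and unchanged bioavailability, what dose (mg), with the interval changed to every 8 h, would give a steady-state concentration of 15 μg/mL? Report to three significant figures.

For first-order elimination, Css ∝ F·D/(CL·τ); F and CL are unchanged, so Css ∝ D/τ.
D₂ = D₁ × (Css,target / Css,current) × (τ₂/τ₁) = 582 × (15/19.3) × (8/12) = 301.6 mg

302 mg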